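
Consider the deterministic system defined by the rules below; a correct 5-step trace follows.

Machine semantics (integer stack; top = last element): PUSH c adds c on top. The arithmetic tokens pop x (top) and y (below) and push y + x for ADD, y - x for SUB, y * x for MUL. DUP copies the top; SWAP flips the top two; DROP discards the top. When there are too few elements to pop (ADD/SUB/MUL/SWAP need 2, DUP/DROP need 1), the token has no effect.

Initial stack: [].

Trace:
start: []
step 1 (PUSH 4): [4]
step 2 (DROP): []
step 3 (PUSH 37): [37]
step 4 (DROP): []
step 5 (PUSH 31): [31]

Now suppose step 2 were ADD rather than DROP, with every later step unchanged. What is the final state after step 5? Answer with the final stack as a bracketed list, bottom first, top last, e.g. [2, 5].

(re-executing from step 2 with the substitution; state before step 2: [4])
step 2 (ADD): [4]
step 3 (PUSH 37): [4, 37]
step 4 (DROP): [4]
step 5 (PUSH 31): [4, 31]

[4, 31]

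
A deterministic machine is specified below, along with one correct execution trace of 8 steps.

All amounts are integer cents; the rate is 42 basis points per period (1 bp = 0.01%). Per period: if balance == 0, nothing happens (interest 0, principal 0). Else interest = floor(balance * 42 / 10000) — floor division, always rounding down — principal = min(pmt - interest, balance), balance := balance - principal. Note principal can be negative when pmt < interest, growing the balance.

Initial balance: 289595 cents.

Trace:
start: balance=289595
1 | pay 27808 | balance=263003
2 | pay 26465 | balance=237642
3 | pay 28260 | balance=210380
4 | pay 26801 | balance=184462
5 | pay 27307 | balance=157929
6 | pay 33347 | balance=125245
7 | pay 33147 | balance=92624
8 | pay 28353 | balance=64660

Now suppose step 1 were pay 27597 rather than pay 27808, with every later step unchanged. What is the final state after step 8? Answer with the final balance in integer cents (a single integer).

(re-executing from step 1 with the substitution; state before step 1: balance=289595)
1 | pay 27597 | balance=263214
2 | pay 26465 | balance=237854
3 | pay 28260 | balance=210592
4 | pay 26801 | balance=184675
5 | pay 27307 | balance=158143
6 | pay 33347 | balance=125460
7 | pay 33147 | balance=92839
8 | pay 28353 | balance=64875

64875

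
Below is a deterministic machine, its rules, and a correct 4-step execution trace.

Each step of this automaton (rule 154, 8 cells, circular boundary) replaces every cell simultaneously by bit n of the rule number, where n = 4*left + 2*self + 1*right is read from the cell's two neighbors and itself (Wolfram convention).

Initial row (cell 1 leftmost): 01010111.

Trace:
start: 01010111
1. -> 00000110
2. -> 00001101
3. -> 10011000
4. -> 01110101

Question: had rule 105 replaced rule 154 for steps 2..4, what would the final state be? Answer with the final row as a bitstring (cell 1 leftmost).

(re-executing steps 2..4 under rule 105; state before step 2: 00000110)
2. -> 11110110
3. -> 10011111
4. -> 10010000

10010000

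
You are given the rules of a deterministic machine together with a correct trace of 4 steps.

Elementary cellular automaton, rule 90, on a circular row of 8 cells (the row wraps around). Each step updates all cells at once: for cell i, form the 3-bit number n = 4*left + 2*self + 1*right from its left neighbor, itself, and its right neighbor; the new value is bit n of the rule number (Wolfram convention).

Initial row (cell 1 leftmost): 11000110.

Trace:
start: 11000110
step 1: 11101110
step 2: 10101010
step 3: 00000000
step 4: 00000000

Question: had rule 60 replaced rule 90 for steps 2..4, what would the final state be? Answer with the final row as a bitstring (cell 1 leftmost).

(re-executing steps 2..4 under rule 60; state before step 2: 11101110)
step 2: 10011001
step 3: 01010101
step 4: 11111111

11111111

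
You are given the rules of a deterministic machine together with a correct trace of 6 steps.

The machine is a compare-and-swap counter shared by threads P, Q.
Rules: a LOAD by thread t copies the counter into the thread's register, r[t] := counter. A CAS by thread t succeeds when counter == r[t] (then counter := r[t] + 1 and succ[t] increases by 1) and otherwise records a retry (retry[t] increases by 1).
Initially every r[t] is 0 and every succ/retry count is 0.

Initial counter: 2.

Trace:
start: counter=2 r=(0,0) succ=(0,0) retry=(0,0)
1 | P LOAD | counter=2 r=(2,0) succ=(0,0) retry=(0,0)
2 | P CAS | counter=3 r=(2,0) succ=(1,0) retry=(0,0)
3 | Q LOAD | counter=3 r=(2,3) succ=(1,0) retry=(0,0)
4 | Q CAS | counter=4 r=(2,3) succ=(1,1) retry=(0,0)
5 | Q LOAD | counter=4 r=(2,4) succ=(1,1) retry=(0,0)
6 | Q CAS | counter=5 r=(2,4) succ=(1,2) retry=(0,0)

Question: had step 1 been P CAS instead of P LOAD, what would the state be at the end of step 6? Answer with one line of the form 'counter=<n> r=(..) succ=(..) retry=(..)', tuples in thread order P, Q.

(re-executing from step 1 with the substitution; state before step 1: counter=2 r=(0,0) succ=(0,0) retry=(0,0))
1 | P CAS | counter=2 r=(0,0) succ=(0,0) retry=(1,0)
2 | P CAS | counter=2 r=(0,0) succ=(0,0) retry=(2,0)
3 | Q LOAD | counter=2 r=(0,2) succ=(0,0) retry=(2,0)
4 | Q CAS | counter=3 r=(0,2) succ=(0,1) retry=(2,0)
5 | Q LOAD | counter=3 r=(0,3) succ=(0,1) retry=(2,0)
6 | Q CAS | counter=4 r=(0,3) succ=(0,2) retry=(2,0)

counter=4 r=(0,3) succ=(0,2) retry=(2,0)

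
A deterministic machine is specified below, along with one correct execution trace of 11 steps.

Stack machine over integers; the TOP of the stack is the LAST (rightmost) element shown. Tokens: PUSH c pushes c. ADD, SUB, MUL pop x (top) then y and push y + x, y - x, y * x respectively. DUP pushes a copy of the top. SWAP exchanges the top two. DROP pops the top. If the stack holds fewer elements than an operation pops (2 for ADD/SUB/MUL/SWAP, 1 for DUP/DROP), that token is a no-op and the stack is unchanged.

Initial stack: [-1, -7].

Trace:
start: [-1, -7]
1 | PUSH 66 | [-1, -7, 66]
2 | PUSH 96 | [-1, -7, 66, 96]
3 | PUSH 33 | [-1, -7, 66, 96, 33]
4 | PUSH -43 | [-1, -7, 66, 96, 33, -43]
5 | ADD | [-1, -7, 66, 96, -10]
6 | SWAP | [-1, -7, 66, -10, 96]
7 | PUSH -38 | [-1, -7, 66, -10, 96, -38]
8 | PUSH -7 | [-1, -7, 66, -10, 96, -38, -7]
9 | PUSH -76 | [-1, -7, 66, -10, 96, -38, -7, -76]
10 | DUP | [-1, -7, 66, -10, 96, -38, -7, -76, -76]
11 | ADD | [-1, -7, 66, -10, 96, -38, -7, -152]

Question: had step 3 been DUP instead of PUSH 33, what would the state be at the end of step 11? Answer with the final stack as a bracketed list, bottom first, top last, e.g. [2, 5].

(re-executing from step 3 with the substitution; state before step 3: [-1, -7, 66, 96])
3 | DUP | [-1, -7, 66, 96, 96]
4 | PUSH -43 | [-1, -7, 66, 96, 96, -43]
5 | ADD | [-1, -7, 66, 96, 53]
6 | SWAP | [-1, -7, 66, 53, 96]
7 | PUSH -38 | [-1, -7, 66, 53, 96, -38]
8 | PUSH -7 | [-1, -7, 66, 53, 96, -38, -7]
9 | PUSH -76 | [-1, -7, 66, 53, 96, -38, -7, -76]
10 | DUP | [-1, -7, 66, 53, 96, -38, -7, -76, -76]
11 | ADD | [-1, -7, 66, 53, 96, -38, -7, -152]

[-1, -7, 66, 53, 96, -38, -7, -152]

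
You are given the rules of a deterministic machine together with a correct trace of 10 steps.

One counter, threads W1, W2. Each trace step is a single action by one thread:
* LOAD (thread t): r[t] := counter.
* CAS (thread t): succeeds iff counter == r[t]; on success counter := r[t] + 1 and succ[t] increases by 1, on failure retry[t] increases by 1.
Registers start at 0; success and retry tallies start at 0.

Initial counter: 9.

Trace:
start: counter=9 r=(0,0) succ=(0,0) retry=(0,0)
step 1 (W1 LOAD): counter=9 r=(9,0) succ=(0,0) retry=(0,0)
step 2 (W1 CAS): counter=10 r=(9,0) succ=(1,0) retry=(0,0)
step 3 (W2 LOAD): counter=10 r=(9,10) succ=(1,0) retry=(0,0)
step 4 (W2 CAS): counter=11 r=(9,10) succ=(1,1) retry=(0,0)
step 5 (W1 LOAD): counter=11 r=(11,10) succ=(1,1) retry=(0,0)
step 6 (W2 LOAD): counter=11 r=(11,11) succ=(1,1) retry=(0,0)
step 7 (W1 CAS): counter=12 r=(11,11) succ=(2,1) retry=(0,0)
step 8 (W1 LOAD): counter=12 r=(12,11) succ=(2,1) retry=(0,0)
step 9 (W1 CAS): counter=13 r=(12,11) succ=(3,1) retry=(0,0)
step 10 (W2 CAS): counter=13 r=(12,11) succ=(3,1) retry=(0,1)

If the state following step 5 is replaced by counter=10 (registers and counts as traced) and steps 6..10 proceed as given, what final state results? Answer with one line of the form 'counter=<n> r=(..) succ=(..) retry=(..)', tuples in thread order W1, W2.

counter=11 r=(10,10) succ=(2,1) retry=(1,1)

state after step 5 := counter=10 r=(11,10) succ=(1,1) retry=(0,0)
step 6 (W2 LOAD): counter=10 r=(11,10) succ=(1,1) retry=(0,0)
step 7 (W1 CAS): counter=10 r=(11,10) succ=(1,1) retry=(1,0)
step 8 (W1 LOAD): counter=10 r=(10,10) succ=(1,1) retry=(1,0)
step 9 (W1 CAS): counter=11 r=(10,10) succ=(2,1) retry=(1,0)
step 10 (W2 CAS): counter=11 r=(10,10) succ=(2,1) retry=(1,1)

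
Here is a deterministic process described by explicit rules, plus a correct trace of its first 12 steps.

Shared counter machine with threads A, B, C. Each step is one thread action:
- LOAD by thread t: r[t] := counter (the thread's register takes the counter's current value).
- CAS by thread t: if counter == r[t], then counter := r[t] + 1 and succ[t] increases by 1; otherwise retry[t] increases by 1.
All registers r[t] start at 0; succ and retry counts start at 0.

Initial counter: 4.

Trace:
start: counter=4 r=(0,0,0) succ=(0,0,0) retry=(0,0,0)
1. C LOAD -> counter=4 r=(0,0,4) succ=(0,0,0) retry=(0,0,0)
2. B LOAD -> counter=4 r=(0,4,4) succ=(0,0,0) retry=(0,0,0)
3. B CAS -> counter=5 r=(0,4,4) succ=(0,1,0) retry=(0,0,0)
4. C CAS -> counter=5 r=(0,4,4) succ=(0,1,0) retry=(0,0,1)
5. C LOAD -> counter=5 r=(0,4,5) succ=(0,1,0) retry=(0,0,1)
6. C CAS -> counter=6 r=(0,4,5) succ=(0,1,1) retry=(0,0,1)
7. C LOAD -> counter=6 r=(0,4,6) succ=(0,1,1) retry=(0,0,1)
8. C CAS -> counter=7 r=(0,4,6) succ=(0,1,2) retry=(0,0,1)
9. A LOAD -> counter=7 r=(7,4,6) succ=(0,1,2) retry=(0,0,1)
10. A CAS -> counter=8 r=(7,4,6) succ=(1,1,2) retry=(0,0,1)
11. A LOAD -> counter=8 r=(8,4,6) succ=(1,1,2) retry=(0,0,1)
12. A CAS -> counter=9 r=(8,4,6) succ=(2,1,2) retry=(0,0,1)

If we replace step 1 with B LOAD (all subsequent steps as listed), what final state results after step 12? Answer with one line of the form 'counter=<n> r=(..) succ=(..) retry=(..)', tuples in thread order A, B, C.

(re-executing from step 1 with the substitution; state before step 1: counter=4 r=(0,0,0) succ=(0,0,0) retry=(0,0,0))
1. B LOAD -> counter=4 r=(0,4,0) succ=(0,0,0) retry=(0,0,0)
2. B LOAD -> counter=4 r=(0,4,0) succ=(0,0,0) retry=(0,0,0)
3. B CAS -> counter=5 r=(0,4,0) succ=(0,1,0) retry=(0,0,0)
4. C CAS -> counter=5 r=(0,4,0) succ=(0,1,0) retry=(0,0,1)
5. C LOAD -> counter=5 r=(0,4,5) succ=(0,1,0) retry=(0,0,1)
6. C CAS -> counter=6 r=(0,4,5) succ=(0,1,1) retry=(0,0,1)
7. C LOAD -> counter=6 r=(0,4,6) succ=(0,1,1) retry=(0,0,1)
8. C CAS -> counter=7 r=(0,4,6) succ=(0,1,2) retry=(0,0,1)
9. A LOAD -> counter=7 r=(7,4,6) succ=(0,1,2) retry=(0,0,1)
10. A CAS -> counter=8 r=(7,4,6) succ=(1,1,2) retry=(0,0,1)
11. A LOAD -> counter=8 r=(8,4,6) succ=(1,1,2) retry=(0,0,1)
12. A CAS -> counter=9 r=(8,4,6) succ=(2,1,2) retry=(0,0,1)

counter=9 r=(8,4,6) succ=(2,1,2) retry=(0,0,1)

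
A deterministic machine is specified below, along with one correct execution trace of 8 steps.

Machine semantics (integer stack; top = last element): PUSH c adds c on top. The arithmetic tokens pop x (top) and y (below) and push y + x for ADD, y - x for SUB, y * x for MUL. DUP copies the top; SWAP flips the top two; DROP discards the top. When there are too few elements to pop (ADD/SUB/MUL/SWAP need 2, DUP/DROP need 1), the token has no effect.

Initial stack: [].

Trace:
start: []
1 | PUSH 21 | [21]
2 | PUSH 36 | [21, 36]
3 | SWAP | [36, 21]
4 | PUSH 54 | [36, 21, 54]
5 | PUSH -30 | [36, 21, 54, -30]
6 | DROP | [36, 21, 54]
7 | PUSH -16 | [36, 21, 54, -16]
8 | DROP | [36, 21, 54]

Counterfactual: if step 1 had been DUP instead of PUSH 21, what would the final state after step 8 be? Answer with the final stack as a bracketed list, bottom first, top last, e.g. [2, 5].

[36, 54]

(re-executing from step 1 with the substitution; state before step 1: [])
1 | DUP | []
2 | PUSH 36 | [36]
3 | SWAP | [36]
4 | PUSH 54 | [36, 54]
5 | PUSH -30 | [36, 54, -30]
6 | DROP | [36, 54]
7 | PUSH -16 | [36, 54, -16]
8 | DROP | [36, 54]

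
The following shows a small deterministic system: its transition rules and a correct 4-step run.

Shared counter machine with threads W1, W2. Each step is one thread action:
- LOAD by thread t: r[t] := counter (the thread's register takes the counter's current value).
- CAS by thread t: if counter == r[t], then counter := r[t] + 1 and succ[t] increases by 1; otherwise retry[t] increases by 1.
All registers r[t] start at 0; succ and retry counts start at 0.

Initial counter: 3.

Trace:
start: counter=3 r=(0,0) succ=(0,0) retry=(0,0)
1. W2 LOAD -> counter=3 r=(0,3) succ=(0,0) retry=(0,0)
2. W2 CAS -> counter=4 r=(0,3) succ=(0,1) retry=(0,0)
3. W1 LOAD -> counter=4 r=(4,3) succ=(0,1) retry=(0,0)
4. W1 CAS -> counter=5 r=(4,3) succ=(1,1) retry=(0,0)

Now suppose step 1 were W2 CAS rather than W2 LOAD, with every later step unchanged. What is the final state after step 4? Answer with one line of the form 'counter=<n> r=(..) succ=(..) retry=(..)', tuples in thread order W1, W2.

(re-executing from step 1 with the substitution; state before step 1: counter=3 r=(0,0) succ=(0,0) retry=(0,0))
1. W2 CAS -> counter=3 r=(0,0) succ=(0,0) retry=(0,1)
2. W2 CAS -> counter=3 r=(0,0) succ=(0,0) retry=(0,2)
3. W1 LOAD -> counter=3 r=(3,0) succ=(0,0) retry=(0,2)
4. W1 CAS -> counter=4 r=(3,0) succ=(1,0) retry=(0,2)

counter=4 r=(3,0) succ=(1,0) retry=(0,2)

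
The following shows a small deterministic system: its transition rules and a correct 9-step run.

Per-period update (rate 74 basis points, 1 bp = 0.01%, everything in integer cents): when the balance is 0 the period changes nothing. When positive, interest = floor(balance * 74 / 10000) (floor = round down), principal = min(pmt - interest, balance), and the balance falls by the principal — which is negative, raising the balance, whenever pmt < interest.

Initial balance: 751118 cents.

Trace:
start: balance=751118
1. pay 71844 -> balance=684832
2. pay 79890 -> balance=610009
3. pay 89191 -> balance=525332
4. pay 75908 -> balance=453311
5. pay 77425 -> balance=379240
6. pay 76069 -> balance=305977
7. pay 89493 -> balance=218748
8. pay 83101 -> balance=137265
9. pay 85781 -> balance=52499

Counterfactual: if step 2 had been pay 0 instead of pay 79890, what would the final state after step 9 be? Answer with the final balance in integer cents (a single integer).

(re-executing from step 2 with the substitution; state before step 2: balance=684832)
2. pay 0 -> balance=689899
3. pay 89191 -> balance=605813
4. pay 75908 -> balance=534388
5. pay 77425 -> balance=460917
6. pay 76069 -> balance=388258
7. pay 89493 -> balance=301638
8. pay 83101 -> balance=220769
9. pay 85781 -> balance=136621

136621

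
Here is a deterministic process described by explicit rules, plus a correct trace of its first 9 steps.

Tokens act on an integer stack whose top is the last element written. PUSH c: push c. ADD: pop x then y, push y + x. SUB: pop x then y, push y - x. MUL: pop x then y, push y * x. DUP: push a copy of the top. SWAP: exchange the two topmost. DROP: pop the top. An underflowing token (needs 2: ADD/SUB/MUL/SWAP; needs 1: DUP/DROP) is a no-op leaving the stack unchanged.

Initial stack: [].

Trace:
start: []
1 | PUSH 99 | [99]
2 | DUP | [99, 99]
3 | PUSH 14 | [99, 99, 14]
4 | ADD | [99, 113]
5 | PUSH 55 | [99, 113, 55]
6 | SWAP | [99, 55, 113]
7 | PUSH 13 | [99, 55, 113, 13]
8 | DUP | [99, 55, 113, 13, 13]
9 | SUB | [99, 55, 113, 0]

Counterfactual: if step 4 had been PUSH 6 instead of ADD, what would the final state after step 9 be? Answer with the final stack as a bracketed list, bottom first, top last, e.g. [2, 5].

(re-executing from step 4 with the substitution; state before step 4: [99, 99, 14])
4 | PUSH 6 | [99, 99, 14, 6]
5 | PUSH 55 | [99, 99, 14, 6, 55]
6 | SWAP | [99, 99, 14, 55, 6]
7 | PUSH 13 | [99, 99, 14, 55, 6, 13]
8 | DUP | [99, 99, 14, 55, 6, 13, 13]
9 | SUB | [99, 99, 14, 55, 6, 0]

[99, 99, 14, 55, 6, 0]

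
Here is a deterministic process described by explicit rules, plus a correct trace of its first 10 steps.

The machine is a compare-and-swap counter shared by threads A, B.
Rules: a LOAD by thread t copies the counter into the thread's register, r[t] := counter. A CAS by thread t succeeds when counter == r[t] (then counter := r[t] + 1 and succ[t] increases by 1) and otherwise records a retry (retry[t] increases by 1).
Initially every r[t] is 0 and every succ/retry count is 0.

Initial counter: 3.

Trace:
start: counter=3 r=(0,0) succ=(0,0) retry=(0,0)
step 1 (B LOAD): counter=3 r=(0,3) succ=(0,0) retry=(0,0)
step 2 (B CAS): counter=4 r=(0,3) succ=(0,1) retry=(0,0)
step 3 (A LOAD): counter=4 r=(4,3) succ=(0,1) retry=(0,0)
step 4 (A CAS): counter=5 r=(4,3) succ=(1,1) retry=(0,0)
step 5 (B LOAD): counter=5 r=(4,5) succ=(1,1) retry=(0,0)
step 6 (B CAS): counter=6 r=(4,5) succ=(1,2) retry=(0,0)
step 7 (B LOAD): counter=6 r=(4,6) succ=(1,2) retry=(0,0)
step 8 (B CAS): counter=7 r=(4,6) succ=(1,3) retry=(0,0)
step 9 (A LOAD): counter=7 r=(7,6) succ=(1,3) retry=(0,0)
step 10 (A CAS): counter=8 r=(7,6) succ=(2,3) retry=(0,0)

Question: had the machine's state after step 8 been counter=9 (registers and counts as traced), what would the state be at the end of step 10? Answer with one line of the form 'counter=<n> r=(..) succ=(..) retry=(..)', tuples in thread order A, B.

counter=10 r=(9,6) succ=(2,3) retry=(0,0)

state after step 8 := counter=9 r=(4,6) succ=(1,3) retry=(0,0)
step 9 (A LOAD): counter=9 r=(9,6) succ=(1,3) retry=(0,0)
step 10 (A CAS): counter=10 r=(9,6) succ=(2,3) retry=(0,0)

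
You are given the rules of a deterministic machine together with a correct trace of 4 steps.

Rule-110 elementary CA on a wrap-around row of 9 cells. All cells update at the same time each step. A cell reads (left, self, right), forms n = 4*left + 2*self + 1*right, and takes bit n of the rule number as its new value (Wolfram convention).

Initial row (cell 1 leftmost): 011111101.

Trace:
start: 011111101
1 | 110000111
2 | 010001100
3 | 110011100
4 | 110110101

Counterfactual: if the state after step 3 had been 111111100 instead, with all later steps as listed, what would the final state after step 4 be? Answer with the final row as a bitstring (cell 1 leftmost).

state after step 3 := 111111100
4 | 100000101

100000101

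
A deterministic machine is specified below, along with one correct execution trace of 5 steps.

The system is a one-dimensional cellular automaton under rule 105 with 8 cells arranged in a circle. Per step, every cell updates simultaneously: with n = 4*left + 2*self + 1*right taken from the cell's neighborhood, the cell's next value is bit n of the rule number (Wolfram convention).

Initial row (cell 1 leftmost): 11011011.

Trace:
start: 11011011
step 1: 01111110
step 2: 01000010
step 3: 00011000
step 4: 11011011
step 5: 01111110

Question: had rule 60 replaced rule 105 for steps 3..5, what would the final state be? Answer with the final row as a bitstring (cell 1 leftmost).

(re-executing steps 3..5 under rule 60; state before step 3: 01000010)
step 3: 01100011
step 4: 11010010
step 5: 10111011

10111011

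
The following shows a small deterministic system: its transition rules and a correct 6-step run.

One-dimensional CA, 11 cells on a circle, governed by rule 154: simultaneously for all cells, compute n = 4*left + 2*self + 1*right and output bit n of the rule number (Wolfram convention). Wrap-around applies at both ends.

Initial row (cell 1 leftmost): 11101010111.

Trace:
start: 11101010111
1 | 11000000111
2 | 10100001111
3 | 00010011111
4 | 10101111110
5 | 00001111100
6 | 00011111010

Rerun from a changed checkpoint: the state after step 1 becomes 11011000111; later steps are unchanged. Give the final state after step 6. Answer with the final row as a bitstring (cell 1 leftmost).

state after step 1 := 11011000111
2 | 10010101111
3 | 01100001111
4 | 01010011110
5 | 10001111101
6 | 01011111001

01011111001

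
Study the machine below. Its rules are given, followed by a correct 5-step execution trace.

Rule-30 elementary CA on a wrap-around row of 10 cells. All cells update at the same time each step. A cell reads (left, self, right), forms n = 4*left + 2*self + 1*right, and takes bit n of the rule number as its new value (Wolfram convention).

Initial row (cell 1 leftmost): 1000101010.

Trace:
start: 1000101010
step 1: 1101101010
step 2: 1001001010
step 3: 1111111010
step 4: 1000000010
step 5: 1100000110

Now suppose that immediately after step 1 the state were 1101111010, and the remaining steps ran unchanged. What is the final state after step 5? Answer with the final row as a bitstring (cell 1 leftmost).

1100110011

state after step 1 := 1101111010
step 2: 1001000010
step 3: 1111100110
step 4: 1000011100
step 5: 1100110011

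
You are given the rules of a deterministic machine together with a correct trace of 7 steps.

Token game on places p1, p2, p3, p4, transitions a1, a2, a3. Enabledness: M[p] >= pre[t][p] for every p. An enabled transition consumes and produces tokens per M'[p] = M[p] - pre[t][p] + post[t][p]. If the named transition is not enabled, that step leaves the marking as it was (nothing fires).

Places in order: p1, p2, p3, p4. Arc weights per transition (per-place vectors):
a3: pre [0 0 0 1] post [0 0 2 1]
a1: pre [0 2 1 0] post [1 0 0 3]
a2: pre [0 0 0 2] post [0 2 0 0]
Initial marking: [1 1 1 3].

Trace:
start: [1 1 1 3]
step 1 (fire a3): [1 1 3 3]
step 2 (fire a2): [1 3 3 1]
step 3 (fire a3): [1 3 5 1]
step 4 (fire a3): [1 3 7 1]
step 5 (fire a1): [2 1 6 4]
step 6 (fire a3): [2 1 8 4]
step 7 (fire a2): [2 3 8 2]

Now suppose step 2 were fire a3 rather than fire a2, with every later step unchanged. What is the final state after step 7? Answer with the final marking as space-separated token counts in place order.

1 3 11 1

(re-executing from step 2 with the substitution; state before step 2: [1 1 3 3])
step 2 (fire a3): [1 1 5 3]
step 3 (fire a3): [1 1 7 3]
step 4 (fire a3): [1 1 9 3]
step 5 (fire a1): [1 1 9 3]
step 6 (fire a3): [1 1 11 3]
step 7 (fire a2): [1 3 11 1]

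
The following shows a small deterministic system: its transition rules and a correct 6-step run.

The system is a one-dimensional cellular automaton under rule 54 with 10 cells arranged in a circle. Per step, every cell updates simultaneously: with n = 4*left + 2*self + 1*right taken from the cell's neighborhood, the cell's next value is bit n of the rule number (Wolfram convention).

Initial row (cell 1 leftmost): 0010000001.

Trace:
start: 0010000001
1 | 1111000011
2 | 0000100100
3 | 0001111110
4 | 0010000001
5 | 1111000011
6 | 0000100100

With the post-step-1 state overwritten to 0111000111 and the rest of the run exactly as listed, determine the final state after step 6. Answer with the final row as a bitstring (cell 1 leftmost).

1000101000

state after step 1 := 0111000111
2 | 1000101000
3 | 1101111101
4 | 0010000010
5 | 0111000111
6 | 1000101000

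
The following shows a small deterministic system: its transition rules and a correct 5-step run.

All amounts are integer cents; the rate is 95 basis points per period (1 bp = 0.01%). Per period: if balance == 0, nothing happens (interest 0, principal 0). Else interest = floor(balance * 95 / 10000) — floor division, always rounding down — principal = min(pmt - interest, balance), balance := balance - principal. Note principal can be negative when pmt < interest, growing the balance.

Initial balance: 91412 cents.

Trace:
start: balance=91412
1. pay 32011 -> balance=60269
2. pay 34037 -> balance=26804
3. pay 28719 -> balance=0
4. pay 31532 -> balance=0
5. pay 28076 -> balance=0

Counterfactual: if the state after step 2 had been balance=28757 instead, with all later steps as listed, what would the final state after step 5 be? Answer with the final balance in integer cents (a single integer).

0

state after step 2 := balance=28757
3. pay 28719 -> balance=311
4. pay 31532 -> balance=0
5. pay 28076 -> balance=0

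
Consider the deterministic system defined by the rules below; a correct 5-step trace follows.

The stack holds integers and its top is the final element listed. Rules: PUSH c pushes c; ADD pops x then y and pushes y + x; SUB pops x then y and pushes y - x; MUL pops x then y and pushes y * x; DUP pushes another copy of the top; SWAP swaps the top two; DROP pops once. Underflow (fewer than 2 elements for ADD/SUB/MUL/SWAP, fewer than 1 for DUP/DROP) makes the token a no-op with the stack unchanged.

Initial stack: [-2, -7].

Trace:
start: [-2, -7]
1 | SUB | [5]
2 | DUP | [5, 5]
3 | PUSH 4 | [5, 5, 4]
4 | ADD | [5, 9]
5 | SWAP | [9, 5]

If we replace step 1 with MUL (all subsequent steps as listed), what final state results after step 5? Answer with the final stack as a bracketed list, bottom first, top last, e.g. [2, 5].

(re-executing from step 1 with the substitution; state before step 1: [-2, -7])
1 | MUL | [14]
2 | DUP | [14, 14]
3 | PUSH 4 | [14, 14, 4]
4 | ADD | [14, 18]
5 | SWAP | [18, 14]

[18, 14]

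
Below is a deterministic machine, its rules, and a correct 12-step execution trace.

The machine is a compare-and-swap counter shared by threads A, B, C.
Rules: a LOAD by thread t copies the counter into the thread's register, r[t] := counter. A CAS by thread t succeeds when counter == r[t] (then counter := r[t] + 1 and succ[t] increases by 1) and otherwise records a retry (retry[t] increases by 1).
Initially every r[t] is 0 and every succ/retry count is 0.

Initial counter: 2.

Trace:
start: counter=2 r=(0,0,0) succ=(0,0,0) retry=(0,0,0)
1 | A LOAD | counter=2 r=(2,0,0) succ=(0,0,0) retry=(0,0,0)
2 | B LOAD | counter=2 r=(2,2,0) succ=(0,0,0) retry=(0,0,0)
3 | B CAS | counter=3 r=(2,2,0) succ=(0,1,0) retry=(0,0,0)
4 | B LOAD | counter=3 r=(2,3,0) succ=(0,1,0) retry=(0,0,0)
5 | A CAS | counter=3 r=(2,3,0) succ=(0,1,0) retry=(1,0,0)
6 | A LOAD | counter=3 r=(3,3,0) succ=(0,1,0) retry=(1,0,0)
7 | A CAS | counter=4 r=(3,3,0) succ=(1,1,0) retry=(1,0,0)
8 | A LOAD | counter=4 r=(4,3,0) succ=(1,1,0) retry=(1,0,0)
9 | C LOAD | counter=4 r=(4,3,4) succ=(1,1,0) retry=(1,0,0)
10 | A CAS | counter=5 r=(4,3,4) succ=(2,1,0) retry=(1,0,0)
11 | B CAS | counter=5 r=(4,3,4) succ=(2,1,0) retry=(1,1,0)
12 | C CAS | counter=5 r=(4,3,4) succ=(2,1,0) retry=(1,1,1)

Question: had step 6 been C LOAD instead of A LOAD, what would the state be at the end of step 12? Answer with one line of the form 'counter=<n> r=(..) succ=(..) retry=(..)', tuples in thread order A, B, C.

(re-executing from step 6 with the substitution; state before step 6: counter=3 r=(2,3,0) succ=(0,1,0) retry=(1,0,0))
6 | C LOAD | counter=3 r=(2,3,3) succ=(0,1,0) retry=(1,0,0)
7 | A CAS | counter=3 r=(2,3,3) succ=(0,1,0) retry=(2,0,0)
8 | A LOAD | counter=3 r=(3,3,3) succ=(0,1,0) retry=(2,0,0)
9 | C LOAD | counter=3 r=(3,3,3) succ=(0,1,0) retry=(2,0,0)
10 | A CAS | counter=4 r=(3,3,3) succ=(1,1,0) retry=(2,0,0)
11 | B CAS | counter=4 r=(3,3,3) succ=(1,1,0) retry=(2,1,0)
12 | C CAS | counter=4 r=(3,3,3) succ=(1,1,0) retry=(2,1,1)

counter=4 r=(3,3,3) succ=(1,1,0) retry=(2,1,1)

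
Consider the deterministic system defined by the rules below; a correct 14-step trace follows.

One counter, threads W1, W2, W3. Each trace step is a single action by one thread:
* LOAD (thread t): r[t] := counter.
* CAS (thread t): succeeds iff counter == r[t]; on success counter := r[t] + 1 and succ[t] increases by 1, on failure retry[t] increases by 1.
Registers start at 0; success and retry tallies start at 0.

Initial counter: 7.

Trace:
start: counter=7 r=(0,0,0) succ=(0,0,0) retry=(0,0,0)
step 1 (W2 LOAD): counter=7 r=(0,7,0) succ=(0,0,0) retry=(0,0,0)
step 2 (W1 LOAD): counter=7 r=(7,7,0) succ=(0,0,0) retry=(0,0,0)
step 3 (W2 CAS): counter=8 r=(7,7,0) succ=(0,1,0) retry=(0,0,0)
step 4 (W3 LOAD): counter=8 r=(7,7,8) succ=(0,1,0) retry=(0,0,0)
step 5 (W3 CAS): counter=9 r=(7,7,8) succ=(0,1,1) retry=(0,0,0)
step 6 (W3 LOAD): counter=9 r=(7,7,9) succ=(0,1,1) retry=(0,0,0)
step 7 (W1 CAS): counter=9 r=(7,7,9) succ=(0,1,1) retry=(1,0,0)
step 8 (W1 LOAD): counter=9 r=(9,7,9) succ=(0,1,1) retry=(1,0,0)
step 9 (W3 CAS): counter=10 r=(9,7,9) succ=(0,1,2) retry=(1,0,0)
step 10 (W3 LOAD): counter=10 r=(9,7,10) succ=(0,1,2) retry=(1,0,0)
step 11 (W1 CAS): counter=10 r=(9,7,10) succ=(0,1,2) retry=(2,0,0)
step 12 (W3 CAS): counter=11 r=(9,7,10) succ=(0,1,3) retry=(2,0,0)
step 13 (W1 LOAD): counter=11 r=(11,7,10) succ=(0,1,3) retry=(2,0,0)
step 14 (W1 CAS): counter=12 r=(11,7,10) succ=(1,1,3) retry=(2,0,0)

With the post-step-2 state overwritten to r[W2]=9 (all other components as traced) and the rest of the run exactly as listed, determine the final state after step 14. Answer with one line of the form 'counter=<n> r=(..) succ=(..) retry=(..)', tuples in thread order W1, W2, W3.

state after step 2 := counter=7 r=(7,9,0) succ=(0,0,0) retry=(0,0,0)
step 3 (W2 CAS): counter=7 r=(7,9,0) succ=(0,0,0) retry=(0,1,0)
step 4 (W3 LOAD): counter=7 r=(7,9,7) succ=(0,0,0) retry=(0,1,0)
step 5 (W3 CAS): counter=8 r=(7,9,7) succ=(0,0,1) retry=(0,1,0)
step 6 (W3 LOAD): counter=8 r=(7,9,8) succ=(0,0,1) retry=(0,1,0)
step 7 (W1 CAS): counter=8 r=(7,9,8) succ=(0,0,1) retry=(1,1,0)
step 8 (W1 LOAD): counter=8 r=(8,9,8) succ=(0,0,1) retry=(1,1,0)
step 9 (W3 CAS): counter=9 r=(8,9,8) succ=(0,0,2) retry=(1,1,0)
step 10 (W3 LOAD): counter=9 r=(8,9,9) succ=(0,0,2) retry=(1,1,0)
step 11 (W1 CAS): counter=9 r=(8,9,9) succ=(0,0,2) retry=(2,1,0)
step 12 (W3 CAS): counter=10 r=(8,9,9) succ=(0,0,3) retry=(2,1,0)
step 13 (W1 LOAD): counter=10 r=(10,9,9) succ=(0,0,3) retry=(2,1,0)
step 14 (W1 CAS): counter=11 r=(10,9,9) succ=(1,0,3) retry=(2,1,0)

counter=11 r=(10,9,9) succ=(1,0,3) retry=(2,1,0)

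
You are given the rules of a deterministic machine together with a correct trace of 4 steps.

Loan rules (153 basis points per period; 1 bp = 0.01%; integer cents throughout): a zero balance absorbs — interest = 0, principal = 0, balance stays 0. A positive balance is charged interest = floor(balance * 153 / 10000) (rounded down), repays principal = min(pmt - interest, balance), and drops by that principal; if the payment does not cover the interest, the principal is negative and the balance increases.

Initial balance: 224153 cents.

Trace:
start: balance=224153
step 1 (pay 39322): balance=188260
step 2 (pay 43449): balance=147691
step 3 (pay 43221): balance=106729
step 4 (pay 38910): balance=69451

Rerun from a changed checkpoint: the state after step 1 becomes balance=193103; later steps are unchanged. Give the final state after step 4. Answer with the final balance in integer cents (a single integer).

74520

state after step 1 := balance=193103
step 2 (pay 43449): balance=152608
step 3 (pay 43221): balance=111721
step 4 (pay 38910): balance=74520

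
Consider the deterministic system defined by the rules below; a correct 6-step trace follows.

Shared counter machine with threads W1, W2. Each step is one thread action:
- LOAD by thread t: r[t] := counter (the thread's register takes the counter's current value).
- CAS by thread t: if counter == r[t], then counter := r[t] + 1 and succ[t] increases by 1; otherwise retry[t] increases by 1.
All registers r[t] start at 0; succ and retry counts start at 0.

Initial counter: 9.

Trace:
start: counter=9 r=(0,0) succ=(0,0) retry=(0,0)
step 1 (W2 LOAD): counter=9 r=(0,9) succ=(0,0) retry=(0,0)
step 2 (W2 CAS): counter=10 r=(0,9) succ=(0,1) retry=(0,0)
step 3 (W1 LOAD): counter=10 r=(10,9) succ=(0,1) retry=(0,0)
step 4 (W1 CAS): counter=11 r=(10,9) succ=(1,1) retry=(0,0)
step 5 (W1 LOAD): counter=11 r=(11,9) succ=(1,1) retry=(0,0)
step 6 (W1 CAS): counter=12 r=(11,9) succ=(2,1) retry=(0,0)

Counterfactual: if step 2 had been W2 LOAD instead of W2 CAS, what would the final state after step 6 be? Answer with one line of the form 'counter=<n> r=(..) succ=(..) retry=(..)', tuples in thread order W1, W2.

(re-executing from step 2 with the substitution; state before step 2: counter=9 r=(0,9) succ=(0,0) retry=(0,0))
step 2 (W2 LOAD): counter=9 r=(0,9) succ=(0,0) retry=(0,0)
step 3 (W1 LOAD): counter=9 r=(9,9) succ=(0,0) retry=(0,0)
step 4 (W1 CAS): counter=10 r=(9,9) succ=(1,0) retry=(0,0)
step 5 (W1 LOAD): counter=10 r=(10,9) succ=(1,0) retry=(0,0)
step 6 (W1 CAS): counter=11 r=(10,9) succ=(2,0) retry=(0,0)

counter=11 r=(10,9) succ=(2,0) retry=(0,0)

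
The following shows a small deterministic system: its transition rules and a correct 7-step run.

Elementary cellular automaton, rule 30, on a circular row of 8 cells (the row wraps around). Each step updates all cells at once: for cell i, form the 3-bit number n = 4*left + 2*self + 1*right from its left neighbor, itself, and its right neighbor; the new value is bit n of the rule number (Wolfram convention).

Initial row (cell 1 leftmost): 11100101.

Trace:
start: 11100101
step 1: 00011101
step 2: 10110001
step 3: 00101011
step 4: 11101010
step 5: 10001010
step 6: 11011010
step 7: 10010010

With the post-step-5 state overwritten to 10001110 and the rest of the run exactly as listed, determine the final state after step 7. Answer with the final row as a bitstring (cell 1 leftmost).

state after step 5 := 10001110
step 6: 11011000
step 7: 10010101

10010101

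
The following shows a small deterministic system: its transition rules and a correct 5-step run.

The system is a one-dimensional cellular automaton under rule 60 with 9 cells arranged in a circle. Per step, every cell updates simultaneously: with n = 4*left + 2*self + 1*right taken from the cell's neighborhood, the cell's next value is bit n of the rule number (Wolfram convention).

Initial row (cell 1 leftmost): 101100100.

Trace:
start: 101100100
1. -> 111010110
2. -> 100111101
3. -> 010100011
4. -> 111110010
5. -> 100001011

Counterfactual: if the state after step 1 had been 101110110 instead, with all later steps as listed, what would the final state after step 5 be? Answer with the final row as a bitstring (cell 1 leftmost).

110100001

state after step 1 := 101110110
2. -> 111001101
3. -> 000101011
4. -> 100111110
5. -> 110100001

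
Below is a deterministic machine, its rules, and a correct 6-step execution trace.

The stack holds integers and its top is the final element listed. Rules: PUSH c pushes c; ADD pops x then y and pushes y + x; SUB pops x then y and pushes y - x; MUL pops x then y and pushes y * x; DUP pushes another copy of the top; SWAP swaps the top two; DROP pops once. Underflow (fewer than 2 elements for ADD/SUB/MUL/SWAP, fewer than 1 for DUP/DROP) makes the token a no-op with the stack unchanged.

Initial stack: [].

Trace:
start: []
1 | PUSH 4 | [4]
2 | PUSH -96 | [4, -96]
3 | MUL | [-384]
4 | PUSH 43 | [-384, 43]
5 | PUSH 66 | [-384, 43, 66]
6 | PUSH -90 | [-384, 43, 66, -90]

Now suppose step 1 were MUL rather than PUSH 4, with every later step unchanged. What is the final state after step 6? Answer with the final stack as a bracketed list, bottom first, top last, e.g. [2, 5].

[-96, 43, 66, -90]

(re-executing from step 1 with the substitution; state before step 1: [])
1 | MUL | []
2 | PUSH -96 | [-96]
3 | MUL | [-96]
4 | PUSH 43 | [-96, 43]
5 | PUSH 66 | [-96, 43, 66]
6 | PUSH -90 | [-96, 43, 66, -90]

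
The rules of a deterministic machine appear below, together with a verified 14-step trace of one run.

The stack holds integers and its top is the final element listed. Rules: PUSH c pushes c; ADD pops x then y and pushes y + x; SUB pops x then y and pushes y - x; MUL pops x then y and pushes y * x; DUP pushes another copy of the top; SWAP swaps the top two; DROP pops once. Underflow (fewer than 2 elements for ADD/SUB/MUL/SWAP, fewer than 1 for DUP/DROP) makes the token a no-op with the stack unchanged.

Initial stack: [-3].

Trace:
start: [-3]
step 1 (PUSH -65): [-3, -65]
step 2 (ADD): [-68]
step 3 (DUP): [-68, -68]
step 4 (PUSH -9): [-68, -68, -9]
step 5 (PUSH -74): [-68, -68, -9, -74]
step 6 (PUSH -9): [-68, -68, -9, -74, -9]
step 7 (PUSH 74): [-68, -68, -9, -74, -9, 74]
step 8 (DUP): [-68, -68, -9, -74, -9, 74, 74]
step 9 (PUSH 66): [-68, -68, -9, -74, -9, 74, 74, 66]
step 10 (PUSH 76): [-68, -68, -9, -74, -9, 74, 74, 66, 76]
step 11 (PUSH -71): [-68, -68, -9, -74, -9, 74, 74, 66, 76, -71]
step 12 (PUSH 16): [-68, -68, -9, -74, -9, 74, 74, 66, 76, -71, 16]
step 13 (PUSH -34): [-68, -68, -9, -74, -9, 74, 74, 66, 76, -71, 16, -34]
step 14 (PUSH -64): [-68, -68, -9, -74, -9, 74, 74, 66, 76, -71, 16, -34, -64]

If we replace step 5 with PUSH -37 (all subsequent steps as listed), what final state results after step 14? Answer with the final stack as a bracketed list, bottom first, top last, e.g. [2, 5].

[-68, -68, -9, -37, -9, 74, 74, 66, 76, -71, 16, -34, -64]

(re-executing from step 5 with the substitution; state before step 5: [-68, -68, -9])
step 5 (PUSH -37): [-68, -68, -9, -37]
step 6 (PUSH -9): [-68, -68, -9, -37, -9]
step 7 (PUSH 74): [-68, -68, -9, -37, -9, 74]
step 8 (DUP): [-68, -68, -9, -37, -9, 74, 74]
step 9 (PUSH 66): [-68, -68, -9, -37, -9, 74, 74, 66]
step 10 (PUSH 76): [-68, -68, -9, -37, -9, 74, 74, 66, 76]
step 11 (PUSH -71): [-68, -68, -9, -37, -9, 74, 74, 66, 76, -71]
step 12 (PUSH 16): [-68, -68, -9, -37, -9, 74, 74, 66, 76, -71, 16]
step 13 (PUSH -34): [-68, -68, -9, -37, -9, 74, 74, 66, 76, -71, 16, -34]
step 14 (PUSH -64): [-68, -68, -9, -37, -9, 74, 74, 66, 76, -71, 16, -34, -64]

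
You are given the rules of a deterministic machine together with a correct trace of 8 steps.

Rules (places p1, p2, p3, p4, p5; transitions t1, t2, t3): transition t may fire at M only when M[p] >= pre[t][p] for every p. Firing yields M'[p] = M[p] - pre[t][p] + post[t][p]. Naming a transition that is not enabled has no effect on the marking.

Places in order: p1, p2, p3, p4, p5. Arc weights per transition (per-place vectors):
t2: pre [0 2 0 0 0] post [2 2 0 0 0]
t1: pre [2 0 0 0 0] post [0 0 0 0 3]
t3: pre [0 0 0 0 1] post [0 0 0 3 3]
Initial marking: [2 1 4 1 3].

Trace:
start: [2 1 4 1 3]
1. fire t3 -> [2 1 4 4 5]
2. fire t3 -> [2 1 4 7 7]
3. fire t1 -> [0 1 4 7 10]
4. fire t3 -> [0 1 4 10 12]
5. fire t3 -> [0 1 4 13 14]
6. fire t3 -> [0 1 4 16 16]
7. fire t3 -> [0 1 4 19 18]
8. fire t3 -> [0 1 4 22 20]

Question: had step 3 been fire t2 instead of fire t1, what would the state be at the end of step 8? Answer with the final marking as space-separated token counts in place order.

2 1 4 22 17

(re-executing from step 3 with the substitution; state before step 3: [2 1 4 7 7])
3. fire t2 -> [2 1 4 7 7]
4. fire t3 -> [2 1 4 10 9]
5. fire t3 -> [2 1 4 13 11]
6. fire t3 -> [2 1 4 16 13]
7. fire t3 -> [2 1 4 19 15]
8. fire t3 -> [2 1 4 22 17]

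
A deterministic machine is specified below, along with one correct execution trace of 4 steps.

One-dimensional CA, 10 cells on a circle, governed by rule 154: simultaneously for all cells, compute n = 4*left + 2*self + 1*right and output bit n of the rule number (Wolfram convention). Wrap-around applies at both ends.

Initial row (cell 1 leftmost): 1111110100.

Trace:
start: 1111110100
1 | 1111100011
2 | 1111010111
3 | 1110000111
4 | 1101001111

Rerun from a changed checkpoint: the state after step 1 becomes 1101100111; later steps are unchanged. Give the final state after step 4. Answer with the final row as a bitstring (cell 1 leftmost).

state after step 1 := 1101100111
2 | 1001011111
3 | 0110011111
4 | 0101111110

0101111110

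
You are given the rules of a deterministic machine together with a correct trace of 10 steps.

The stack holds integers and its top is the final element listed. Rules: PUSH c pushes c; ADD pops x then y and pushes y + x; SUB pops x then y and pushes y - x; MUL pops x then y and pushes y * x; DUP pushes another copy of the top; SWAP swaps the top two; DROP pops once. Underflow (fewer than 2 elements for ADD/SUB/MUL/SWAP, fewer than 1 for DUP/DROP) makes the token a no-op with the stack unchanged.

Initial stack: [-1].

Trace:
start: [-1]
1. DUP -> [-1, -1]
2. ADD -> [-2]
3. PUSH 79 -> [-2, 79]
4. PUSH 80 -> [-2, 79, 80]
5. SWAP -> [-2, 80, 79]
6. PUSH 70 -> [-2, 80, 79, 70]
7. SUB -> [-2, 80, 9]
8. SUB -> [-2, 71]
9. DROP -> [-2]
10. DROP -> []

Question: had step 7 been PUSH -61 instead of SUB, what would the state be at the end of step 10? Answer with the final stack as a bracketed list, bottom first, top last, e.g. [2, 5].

(re-executing from step 7 with the substitution; state before step 7: [-2, 80, 79, 70])
7. PUSH -61 -> [-2, 80, 79, 70, -61]
8. SUB -> [-2, 80, 79, 131]
9. DROP -> [-2, 80, 79]
10. DROP -> [-2, 80]

[-2, 80]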